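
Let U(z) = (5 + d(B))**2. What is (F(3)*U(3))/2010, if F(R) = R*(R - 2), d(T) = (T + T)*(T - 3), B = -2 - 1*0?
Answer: 125/134 ≈ 0.93284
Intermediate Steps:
B = -2 (B = -2 + 0 = -2)
d(T) = 2*T*(-3 + T) (d(T) = (2*T)*(-3 + T) = 2*T*(-3 + T))
F(R) = R*(-2 + R)
U(z) = 625 (U(z) = (5 + 2*(-2)*(-3 - 2))**2 = (5 + 2*(-2)*(-5))**2 = (5 + 20)**2 = 25**2 = 625)
(F(3)*U(3))/2010 = ((3*(-2 + 3))*625)/2010 = ((3*1)*625)*(1/2010) = (3*625)*(1/2010) = 1875*(1/2010) = 125/134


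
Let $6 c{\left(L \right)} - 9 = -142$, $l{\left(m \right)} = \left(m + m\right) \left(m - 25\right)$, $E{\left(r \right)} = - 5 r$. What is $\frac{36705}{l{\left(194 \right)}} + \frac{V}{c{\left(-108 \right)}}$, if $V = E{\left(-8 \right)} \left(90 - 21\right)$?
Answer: $- \frac{1080990555}{8721076} \approx -123.95$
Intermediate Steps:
$l{\left(m \right)} = 2 m \left(-25 + m\right)$
$c{\left(L \right)} = - \frac{133}{6}$ ($c{\left(L \right)} = \frac{3}{2} + \frac{1}{6} \left(-142\right) = \frac{3}{2} - \frac{71}{3} = - \frac{133}{6}$)
$V = 2760$ ($V = \left(-5\right) \left(-8\right) \left(90 - 21\right) = 40 \cdot 69 = 2760$)
$\frac{36705}{l{\left(194 \right)}} + \frac{V}{c{\left(-108 \right)}} = \frac{36705}{2 \cdot 194 \left(-25 + 194\right)} + \frac{2760}{- \frac{133}{6}} = \frac{36705}{2 \cdot 194 \cdot 169} + 2760 \left(- \frac{6}{133}\right) = \frac{36705}{65572} - \frac{16560}{133} = - \frac{1080990555}{8721076}$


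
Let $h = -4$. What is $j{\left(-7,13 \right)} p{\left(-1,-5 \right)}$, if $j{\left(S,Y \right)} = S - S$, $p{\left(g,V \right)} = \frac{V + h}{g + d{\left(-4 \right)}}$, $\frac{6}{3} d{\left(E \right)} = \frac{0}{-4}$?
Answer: $0$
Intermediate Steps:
$d{\left(E \right)} = 0$ ($d{\left(E \right)} = \frac{0 \frac{1}{-4}}{2} = \frac{0 \left(- \frac{1}{4}\right)}{2} = \frac{1}{2} \cdot 0 = 0$)
$p{\left(g,V \right)} = \frac{-4 + V}{g}$ ($p{\left(g,V \right)} = \frac{V - 4}{g + 0} = \frac{-4 + V}{g}$)
$j{\left(S,Y \right)} = 0$
$j{\left(-7,13 \right)} p{\left(-1,-5 \right)} = 0 \frac{-4 - 5}{-1} = 0 \left(\left(-1\right) \left(-9\right)\right) = 0 \cdot 9 = 0$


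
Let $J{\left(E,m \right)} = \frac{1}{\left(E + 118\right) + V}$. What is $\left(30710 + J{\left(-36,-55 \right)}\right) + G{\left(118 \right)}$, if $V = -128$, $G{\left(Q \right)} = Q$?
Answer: $\frac{1418087}{46} \approx 30828.0$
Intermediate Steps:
$J{\left(E,m \right)} = \frac{1}{-10 + E}$ ($J{\left(E,m \right)} = \frac{1}{\left(E + 118\right) - 128} = \frac{1}{\left(118 + E\right) - 128} = \frac{1}{-10 + E}$)
$\left(30710 + J{\left(-36,-55 \right)}\right) + G{\left(118 \right)} = \left(30710 + \frac{1}{-10 - 36}\right) + 118 = \left(30710 + \frac{1}{-46}\right) + 118 = \left(30710 - \frac{1}{46}\right) + 118 = \frac{1412659}{46} + 118 = \frac{1418087}{46}$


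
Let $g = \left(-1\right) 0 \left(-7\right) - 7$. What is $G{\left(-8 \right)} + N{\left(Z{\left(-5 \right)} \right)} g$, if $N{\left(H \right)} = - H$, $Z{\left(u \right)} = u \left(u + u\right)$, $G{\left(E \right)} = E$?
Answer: $342$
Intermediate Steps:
$Z{\left(u \right)} = 2 u^{2}$ ($Z{\left(u \right)} = u 2 u = 2 u^{2}$)
$g = -7$ ($g = 0 \left(-7\right) - 7 = 0 - 7 = -7$)
$G{\left(-8 \right)} + N{\left(Z{\left(-5 \right)} \right)} g = -8 + - 2 \left(-5\right)^{2} \left(-7\right) = -8 + - 2 \cdot 25 \left(-7\right) = -8 + \left(-1\right) 50 \left(-7\right) = -8 - -350 = -8 + 350 = 342$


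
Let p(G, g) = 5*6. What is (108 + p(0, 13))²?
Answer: 19044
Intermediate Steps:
p(G, g) = 30
(108 + p(0, 13))² = (108 + 30)² = 138² = 19044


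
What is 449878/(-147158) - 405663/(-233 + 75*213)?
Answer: -3035387965/105298238 ≈ -28.827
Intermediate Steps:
449878/(-147158) - 405663/(-233 + 75*213) = 449878*(-1/147158) - 405663/(-233 + 15975) = -20449/6689 - 405663/15742 = -3035387965/105298238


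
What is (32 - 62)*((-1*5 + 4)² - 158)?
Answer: 4710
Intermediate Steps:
(32 - 62)*((-1*5 + 4)² - 158) = -30*((-5 + 4)² - 158) = -30*((-1)² - 158) = -30*(1 - 158) = -30*(-157) = 4710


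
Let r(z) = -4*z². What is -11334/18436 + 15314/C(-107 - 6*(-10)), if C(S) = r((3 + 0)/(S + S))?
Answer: -311832325471/82962 ≈ -3.7587e+6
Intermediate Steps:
C(S) = -9/S² (C(S) = -4*(3 + 0)²/(S + S)² = -4*9/(4*S²) = -9/S²)
-11334/18436 + 15314/C(-107 - 6*(-10)) = -11334/18436 + 15314/((-9/(-107 - 6*(-10))²)) = -11334*1/18436 + 15314/((-9/(-107 - 1*(-60))²)) = -5667/9218 + 15314/((-9/(-107 + 60)²)) = -5667/9218 + 15314/((-9/(-47)²)) = -5667/9218 + 15314/((-9*1/2209)) = -5667/9218 + 15314/(-9/2209) = -5667/9218 + 15314*(-2209/9) = -5667/9218 - 33828626/9 = -311832325471/82962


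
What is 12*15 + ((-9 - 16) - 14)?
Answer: 141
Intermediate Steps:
12*15 + ((-9 - 16) - 14) = 180 + (-25 - 14) = 180 - 39 = 141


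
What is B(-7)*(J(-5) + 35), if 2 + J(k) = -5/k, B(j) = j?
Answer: -238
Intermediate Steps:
J(k) = -2 - 5/k
B(-7)*(J(-5) + 35) = -7*((-2 - 5/(-5)) + 35) = -7*((-2 - 5*(-⅕)) + 35) = -7*((-2 + 1) + 35) = -7*(-1 + 35) = -7*34 = -238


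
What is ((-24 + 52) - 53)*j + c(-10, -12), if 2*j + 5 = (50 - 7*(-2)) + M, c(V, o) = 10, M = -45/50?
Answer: -2865/4 ≈ -716.25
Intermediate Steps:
M = -9/10 (M = -45*1/50 = -9/10 ≈ -0.90000)
j = 581/20 (j = -5/2 + ((50 - 7*(-2)) - 9/10)/2 = -5/2 + ((50 + 14) - 9/10)/2 = -5/2 + (64 - 9/10)/2 = -5/2 + (½)*(631/10) = -5/2 + 631/20 = 581/20 ≈ 29.050)
((-24 + 52) - 53)*j + c(-10, -12) = ((-24 + 52) - 53)*(581/20) + 10 = (28 - 53)*(581/20) + 10 = -25*581/20 + 10 = -2905/4 + 10 = -2865/4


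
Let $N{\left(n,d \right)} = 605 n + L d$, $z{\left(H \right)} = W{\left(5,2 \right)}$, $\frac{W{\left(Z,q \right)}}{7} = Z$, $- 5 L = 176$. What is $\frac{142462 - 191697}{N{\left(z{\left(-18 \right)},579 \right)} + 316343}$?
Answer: $- \frac{246175}{1585686} \approx -0.15525$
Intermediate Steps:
$L = - \frac{176}{5}$ ($L = \left(- \frac{1}{5}\right) 176 = - \frac{176}{5} \approx -35.2$)
$W{\left(Z,q \right)} = 7 Z$
$z{\left(H \right)} = 35$ ($z{\left(H \right)} = 7 \cdot 5 = 35$)
$N{\left(n,d \right)} = 605 n - \frac{176 d}{5}$
$\frac{142462 - 191697}{N{\left(z{\left(-18 \right)},579 \right)} + 316343} = \frac{142462 - 191697}{\left(605 \cdot 35 - \frac{101904}{5}\right) + 316343} = - \frac{49235}{\left(21175 - \frac{101904}{5}\right) + 316343} = - \frac{49235}{\frac{3971}{5} + 316343} = - \frac{49235}{\frac{1585686}{5}} = \left(-49235\right) \frac{5}{1585686} = - \frac{246175}{1585686}$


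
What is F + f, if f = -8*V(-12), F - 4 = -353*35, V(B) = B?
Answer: -12255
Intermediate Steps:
F = -12351 (F = 4 - 353*35 = 4 - 12355 = -12351)
f = 96 (f = -8*(-12) = 96)
F + f = -12351 + 96 = -12255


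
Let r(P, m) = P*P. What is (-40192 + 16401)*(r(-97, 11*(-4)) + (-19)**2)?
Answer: -232438070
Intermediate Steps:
r(P, m) = P**2
(-40192 + 16401)*(r(-97, 11*(-4)) + (-19)**2) = (-40192 + 16401)*((-97)**2 + (-19)**2) = -23791*(9409 + 361) = -23791*9770 = -232438070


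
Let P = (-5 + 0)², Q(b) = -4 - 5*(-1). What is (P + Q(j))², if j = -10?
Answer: 676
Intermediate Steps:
Q(b) = 1 (Q(b) = -4 + 5 = 1)
P = 25 (P = (-5)² = 25)
(P + Q(j))² = (25 + 1)² = 26² = 676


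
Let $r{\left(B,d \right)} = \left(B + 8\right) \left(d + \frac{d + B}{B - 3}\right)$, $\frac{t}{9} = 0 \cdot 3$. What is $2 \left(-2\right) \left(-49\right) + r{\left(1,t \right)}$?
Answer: $\frac{383}{2} \approx 191.5$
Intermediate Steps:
$t = 0$ ($t = 9 \cdot 0 \cdot 3 = 9 \cdot 0 = 0$)
$r{\left(B,d \right)} = \left(8 + B\right) \left(d + \frac{B + d}{-3 + B}\right)$
$2 \left(-2\right) \left(-49\right) + r{\left(1,t \right)} = 2 \left(-2\right) \left(-49\right) + \frac{1^{2} - 0 + 8 \cdot 1 + 0 \cdot 1^{2} + 6 \cdot 1 \cdot 0}{-3 + 1} = \left(-4\right) \left(-49\right) + \frac{1 + 0 + 8 + 0 \cdot 1 + 0}{-2} = 196 - \frac{1 + 0 + 8 + 0 + 0}{2} = 196 - \frac{9}{2} = \frac{383}{2}$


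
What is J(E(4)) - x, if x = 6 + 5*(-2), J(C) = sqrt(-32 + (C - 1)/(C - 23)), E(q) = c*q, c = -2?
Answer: 4 + I*sqrt(30473)/31 ≈ 4.0 + 5.6311*I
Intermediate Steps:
E(q) = -2*q
J(C) = sqrt(-32 + (-1 + C)/(-23 + C))
x = -4 (x = 6 - 10 = -4)
J(E(4)) - x = sqrt((735 - (-62)*4)/(-23 - 2*4)) - 1*(-4) = sqrt((735 - 31*(-8))/(-23 - 8)) + 4 = sqrt((735 + 248)/(-31)) + 4 = sqrt(-1/31*983) + 4 = sqrt(-983/31) + 4 = I*sqrt(30473)/31 + 4 = 4 + I*sqrt(30473)/31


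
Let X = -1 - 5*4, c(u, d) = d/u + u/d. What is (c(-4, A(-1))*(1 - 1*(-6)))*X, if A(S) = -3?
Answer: -1225/4 ≈ -306.25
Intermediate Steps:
X = -21 (X = -1 - 20 = -21)
(c(-4, A(-1))*(1 - 1*(-6)))*X = ((-3/(-4) - 4/(-3))*(1 - 1*(-6)))*(-21) = ((-3*(-1/4) - 4*(-1/3))*(1 + 6))*(-21) = ((3/4 + 4/3)*7)*(-21) = ((25/12)*7)*(-21) = (175/12)*(-21) = -1225/4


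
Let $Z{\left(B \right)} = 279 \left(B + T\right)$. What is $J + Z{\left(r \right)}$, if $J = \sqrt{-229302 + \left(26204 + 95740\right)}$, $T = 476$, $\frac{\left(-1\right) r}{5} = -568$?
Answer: $925164 + i \sqrt{107358} \approx 9.2516 \cdot 10^{5} + 327.66 i$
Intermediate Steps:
$r = 2840$ ($r = \left(-5\right) \left(-568\right) = 2840$)
$Z{\left(B \right)} = 132804 + 279 B$ ($Z{\left(B \right)} = 279 \left(B + 476\right) = 279 \left(476 + B\right) = 132804 + 279 B$)
$J = i \sqrt{107358}$ ($J = \sqrt{-229302 + 121944} = \sqrt{-107358} = i \sqrt{107358} \approx 327.66 i$)
$J + Z{\left(r \right)} = i \sqrt{107358} + \left(132804 + 279 \cdot 2840\right) = i \sqrt{107358} + \left(132804 + 792360\right) = i \sqrt{107358} + 925164 = 925164 + i \sqrt{107358}$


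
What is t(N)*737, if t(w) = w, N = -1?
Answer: -737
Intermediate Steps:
t(N)*737 = -1*737 = -737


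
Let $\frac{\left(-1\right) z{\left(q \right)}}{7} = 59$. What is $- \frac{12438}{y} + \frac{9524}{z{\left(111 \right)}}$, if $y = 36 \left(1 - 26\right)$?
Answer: $- \frac{190817}{20650} \approx -9.2405$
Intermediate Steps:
$y = -900$ ($y = 36 \left(-25\right) = -900$)
$z{\left(q \right)} = -413$ ($z{\left(q \right)} = \left(-7\right) 59 = -413$)
$- \frac{12438}{y} + \frac{9524}{z{\left(111 \right)}} = - \frac{12438}{-900} + \frac{9524}{-413} = \left(-12438\right) \left(- \frac{1}{900}\right) + 9524 \left(- \frac{1}{413}\right) = \frac{691}{50} - \frac{9524}{413} = - \frac{190817}{20650}$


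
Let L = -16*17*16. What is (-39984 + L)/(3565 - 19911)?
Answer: 22168/8173 ≈ 2.7123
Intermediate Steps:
L = -4352 (L = -272*16 = -4352)
(-39984 + L)/(3565 - 19911) = (-39984 - 4352)/(3565 - 19911) = -44336/(-16346) = -44336*(-1/16346) = 22168/8173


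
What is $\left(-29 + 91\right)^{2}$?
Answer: $3844$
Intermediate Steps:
$\left(-29 + 91\right)^{2} = 62^{2} = 3844$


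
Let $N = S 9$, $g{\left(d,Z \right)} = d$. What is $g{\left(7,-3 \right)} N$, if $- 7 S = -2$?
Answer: $18$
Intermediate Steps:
$S = \frac{2}{7}$ ($S = \left(- \frac{1}{7}\right) \left(-2\right) = \frac{2}{7} \approx 0.28571$)
$N = \frac{18}{7}$ ($N = \frac{2}{7} \cdot 9 = \frac{18}{7} \approx 2.5714$)
$g{\left(7,-3 \right)} N = 7 \cdot \frac{18}{7} = 18$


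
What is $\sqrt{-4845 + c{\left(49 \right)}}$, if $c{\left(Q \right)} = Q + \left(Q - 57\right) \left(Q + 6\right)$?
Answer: $2 i \sqrt{1309} \approx 72.36 i$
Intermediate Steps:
$c{\left(Q \right)} = Q + \left(-57 + Q\right) \left(6 + Q\right)$
$\sqrt{-4845 + c{\left(49 \right)}} = \sqrt{-4845 - \left(2792 - 2401\right)} = \sqrt{-4845 - 391} = \sqrt{-5236} = 2 i \sqrt{1309}$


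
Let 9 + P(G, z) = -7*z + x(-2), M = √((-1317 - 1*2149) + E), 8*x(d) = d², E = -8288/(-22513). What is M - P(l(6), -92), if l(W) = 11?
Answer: -1271/2 + I*√1756504108010/22513 ≈ -635.5 + 58.87*I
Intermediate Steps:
E = 8288/22513 (E = -8288*(-1/22513) = 8288/22513 ≈ 0.36814)
x(d) = d²/8
M = I*√1756504108010/22513 (M = √((-1317 - 1*2149) + 8288/22513) = √((-1317 - 2149) + 8288/22513) = √(-3466 + 8288/22513) = √(-78021770/22513) = I*√1756504108010/22513 ≈ 58.87*I)
P(G, z) = -17/2 - 7*z (P(G, z) = -9 + (-7*z + (⅛)*(-2)²) = -9 + (-7*z + (⅛)*4) = -9 + (-7*z + ½) = -9 + (½ - 7*z) = -17/2 - 7*z)
M - P(l(6), -92) = I*√1756504108010/22513 - (-17/2 - 7*(-92)) = I*√1756504108010/22513 - (-17/2 + 644) = I*√1756504108010/22513 - 1*1271/2 = I*√1756504108010/22513 - 1271/2 = -1271/2 + I*√1756504108010/22513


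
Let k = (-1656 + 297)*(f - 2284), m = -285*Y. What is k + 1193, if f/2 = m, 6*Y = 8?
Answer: 4137989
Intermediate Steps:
Y = 4/3 (Y = (1/6)*8 = 4/3 ≈ 1.3333)
m = -380 (m = -285*4/3 = -380)
f = -760 (f = 2*(-380) = -760)
k = 4136796 (k = (-1656 + 297)*(-760 - 2284) = -1359*(-3044) = 4136796)
k + 1193 = 4136796 + 1193 = 4137989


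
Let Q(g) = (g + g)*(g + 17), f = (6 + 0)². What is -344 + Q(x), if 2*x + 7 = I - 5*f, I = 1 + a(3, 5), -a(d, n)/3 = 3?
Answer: 30707/2 ≈ 15354.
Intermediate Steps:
a(d, n) = -9 (a(d, n) = -3*3 = -9)
f = 36 (f = 6² = 36)
I = -8 (I = 1 - 9 = -8)
x = -195/2 (x = -7/2 + (-8 - 5*36)/2 = -7/2 + (-8 - 180)/2 = -7/2 + (½)*(-188) = -7/2 - 94 = -195/2 ≈ -97.500)
Q(g) = 2*g*(17 + g) (Q(g) = (2*g)*(17 + g) = 2*g*(17 + g))
-344 + Q(x) = -344 + 2*(-195/2)*(17 - 195/2) = -344 + 2*(-195/2)*(-161/2) = -344 + 31395/2 = 30707/2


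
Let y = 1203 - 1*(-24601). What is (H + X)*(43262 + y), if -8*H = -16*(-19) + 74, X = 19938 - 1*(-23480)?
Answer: 5990888439/2 ≈ 2.9954e+9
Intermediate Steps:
y = 25804 (y = 1203 + 24601 = 25804)
X = 43418 (X = 19938 + 23480 = 43418)
H = -189/4 (H = -(-16*(-19) + 74)/8 = -(304 + 74)/8 = -⅛*378 = -189/4 ≈ -47.250)
(H + X)*(43262 + y) = (-189/4 + 43418)*(43262 + 25804) = (173483/4)*69066 = 5990888439/2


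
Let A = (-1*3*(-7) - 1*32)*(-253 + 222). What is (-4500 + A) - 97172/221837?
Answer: -922717255/221837 ≈ -4159.4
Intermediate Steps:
A = 341 (A = (-3*(-7) - 32)*(-31) = (21 - 32)*(-31) = -11*(-31) = 341)
(-4500 + A) - 97172/221837 = (-4500 + 341) - 97172/221837 = -4159 - 97172*1/221837 = -4159 - 97172/221837 = -922717255/221837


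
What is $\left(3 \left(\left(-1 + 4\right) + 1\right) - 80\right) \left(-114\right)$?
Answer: $7752$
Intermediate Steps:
$\left(3 \left(\left(-1 + 4\right) + 1\right) - 80\right) \left(-114\right) = \left(3 \left(3 + 1\right) - 80\right) \left(-114\right) = \left(3 \cdot 4 - 80\right) \left(-114\right) = \left(12 - 80\right) \left(-114\right) = \left(-68\right) \left(-114\right) = 7752$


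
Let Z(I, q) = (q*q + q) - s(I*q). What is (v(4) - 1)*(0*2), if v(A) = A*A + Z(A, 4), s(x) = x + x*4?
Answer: 0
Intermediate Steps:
s(x) = 5*x (s(x) = x + 4*x = 5*x)
Z(I, q) = q + q**2 - 5*I*q (Z(I, q) = (q*q + q) - 5*I*q = (q**2 + q) - 5*I*q = (q + q**2) - 5*I*q = q + q**2 - 5*I*q)
v(A) = 20 + A**2 - 20*A (v(A) = A*A + 4*(1 + 4 - 5*A) = A**2 + 4*(5 - 5*A) = A**2 + (20 - 20*A) = 20 + A**2 - 20*A)
(v(4) - 1)*(0*2) = ((20 + 4**2 - 20*4) - 1)*(0*2) = ((20 + 16 - 80) - 1)*0 = (-44 - 1)*0 = -45*0 = 0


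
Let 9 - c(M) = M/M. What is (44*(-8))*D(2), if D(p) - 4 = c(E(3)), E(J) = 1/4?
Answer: -4224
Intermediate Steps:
E(J) = ¼
c(M) = 8 (c(M) = 9 - M/M = 9 - 1*1 = 9 - 1 = 8)
D(p) = 12 (D(p) = 4 + 8 = 12)
(44*(-8))*D(2) = (44*(-8))*12 = -352*12 = -4224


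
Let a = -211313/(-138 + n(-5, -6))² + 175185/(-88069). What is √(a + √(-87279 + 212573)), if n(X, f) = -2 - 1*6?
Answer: √(-1967846150411933 + 165330066989476*√125294)/12858074 ≈ 18.495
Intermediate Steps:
n(X, f) = -8 (n(X, f) = -2 - 6 = -8)
a = -22344368057/1877278804 (a = -211313/(-138 - 8)² + 175185/(-88069) = -211313/((-146)²) + 175185*(-1/88069) = -211313/21316 - 175185/88069 = -22344368057/1877278804 ≈ -11.903)
√(a + √(-87279 + 212573)) = √(-22344368057/1877278804 + √(-87279 + 212573)) = √(-22344368057/1877278804 + √125294)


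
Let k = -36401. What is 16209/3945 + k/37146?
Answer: 152832523/48846990 ≈ 3.1288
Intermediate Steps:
16209/3945 + k/37146 = 16209/3945 - 36401/37146 = 16209*(1/3945) - 36401*1/37146 = 5403/1315 - 36401/37146 = 152832523/48846990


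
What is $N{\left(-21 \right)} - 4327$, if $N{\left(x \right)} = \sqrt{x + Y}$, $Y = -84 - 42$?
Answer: $-4327 + 7 i \sqrt{3} \approx -4327.0 + 12.124 i$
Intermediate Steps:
$Y = -126$
$N{\left(x \right)} = \sqrt{-126 + x}$ ($N{\left(x \right)} = \sqrt{x - 126} = \sqrt{-126 + x}$)
$N{\left(-21 \right)} - 4327 = \sqrt{-126 - 21} - 4327 = \sqrt{-147} + \left(-14454 + 10127\right) = 7 i \sqrt{3} - 4327 = -4327 + 7 i \sqrt{3}$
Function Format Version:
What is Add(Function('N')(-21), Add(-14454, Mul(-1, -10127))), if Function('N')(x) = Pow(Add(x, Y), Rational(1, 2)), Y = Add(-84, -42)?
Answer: Add(-4327, Mul(7, I, Pow(3, Rational(1, 2)))) ≈ Add(-4327.0, Mul(12.124, I))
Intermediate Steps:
Y = -126
Function('N')(x) = Pow(Add(-126, x), Rational(1, 2)) (Function('N')(x) = Pow(Add(x, -126), Rational(1, 2)) = Pow(Add(-126, x), Rational(1, 2)))
Add(Function('N')(-21), Add(-14454, Mul(-1, -10127))) = Add(Pow(Add(-126, -21), Rational(1, 2)), Add(-14454, Mul(-1, -10127))) = Add(Pow(-147, Rational(1, 2)), Add(-14454, 10127)) = Add(Mul(7, I, Pow(3, Rational(1, 2))), -4327) = Add(-4327, Mul(7, I, Pow(3, Rational(1, 2))))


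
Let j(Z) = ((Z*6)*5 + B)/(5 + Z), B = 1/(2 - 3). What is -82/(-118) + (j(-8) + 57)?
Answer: 24431/177 ≈ 138.03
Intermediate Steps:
B = -1 (B = 1/(-1) = -1)
j(Z) = (-1 + 30*Z)/(5 + Z) (j(Z) = ((Z*6)*5 - 1)/(5 + Z) = ((6*Z)*5 - 1)/(5 + Z) = (30*Z - 1)/(5 + Z) = (-1 + 30*Z)/(5 + Z))
-82/(-118) + (j(-8) + 57) = -82/(-118) + ((-1 + 30*(-8))/(5 - 8) + 57) = -82*(-1/118) + ((-1 - 240)/(-3) + 57) = 41/59 + (-⅓*(-241) + 57) = 41/59 + (241/3 + 57) = 41/59 + 412/3 = 24431/177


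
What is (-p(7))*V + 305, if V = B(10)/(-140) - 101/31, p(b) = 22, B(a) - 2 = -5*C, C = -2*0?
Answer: 409036/1085 ≈ 376.99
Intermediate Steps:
C = 0
B(a) = 2 (B(a) = 2 - 5*0 = 2 + 0 = 2)
V = -7101/2170 (V = 2/(-140) - 101/31 = 2*(-1/140) - 101*1/31 = -1/70 - 101/31 = -7101/2170 ≈ -3.2724)
(-p(7))*V + 305 = -1*22*(-7101/2170) + 305 = -22*(-7101/2170) + 305 = 78111/1085 + 305 = 409036/1085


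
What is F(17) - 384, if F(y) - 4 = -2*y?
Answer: -414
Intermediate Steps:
F(y) = 4 - 2*y
F(17) - 384 = (4 - 2*17) - 384 = (4 - 34) - 384 = -30 - 384 = -414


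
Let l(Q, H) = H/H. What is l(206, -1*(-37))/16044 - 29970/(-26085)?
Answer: 866423/754068 ≈ 1.1490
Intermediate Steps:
l(Q, H) = 1
l(206, -1*(-37))/16044 - 29970/(-26085) = 1/16044 - 29970/(-26085) = 1*(1/16044) - 29970*(-1/26085) = 1/16044 + 54/47 = 866423/754068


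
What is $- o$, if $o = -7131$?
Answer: $7131$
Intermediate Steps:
$- o = \left(-1\right) \left(-7131\right) = 7131$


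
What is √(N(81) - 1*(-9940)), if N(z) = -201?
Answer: √9739 ≈ 98.686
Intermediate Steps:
√(N(81) - 1*(-9940)) = √(-201 - 1*(-9940)) = √(-201 + 9940) = √9739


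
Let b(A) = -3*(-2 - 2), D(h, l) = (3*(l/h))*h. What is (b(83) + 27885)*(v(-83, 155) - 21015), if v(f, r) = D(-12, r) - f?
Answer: -570967899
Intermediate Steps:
D(h, l) = 3*l (D(h, l) = (3*l/h)*h = 3*l)
v(f, r) = -f + 3*r (v(f, r) = 3*r - f = -f + 3*r)
b(A) = 12 (b(A) = -3*(-4) = 12)
(b(83) + 27885)*(v(-83, 155) - 21015) = (12 + 27885)*((-1*(-83) + 3*155) - 21015) = 27897*((83 + 465) - 21015) = 27897*(548 - 21015) = 27897*(-20467) = -570967899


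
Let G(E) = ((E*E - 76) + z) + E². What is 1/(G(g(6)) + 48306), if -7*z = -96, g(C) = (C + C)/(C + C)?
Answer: 7/337720 ≈ 2.0727e-5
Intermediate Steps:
g(C) = 1 (g(C) = (2*C)/((2*C)) = (2*C)*(1/(2*C)) = 1)
z = 96/7 (z = -⅐*(-96) = 96/7 ≈ 13.714)
G(E) = -436/7 + 2*E² (G(E) = ((E*E - 76) + 96/7) + E² = ((E² - 76) + 96/7) + E² = ((-76 + E²) + 96/7) + E² = (-436/7 + E²) + E² = -436/7 + 2*E²)
1/(G(g(6)) + 48306) = 1/((-436/7 + 2*1²) + 48306) = 1/((-436/7 + 2*1) + 48306) = 1/((-436/7 + 2) + 48306) = 1/(-422/7 + 48306) = 1/(337720/7) = 7/337720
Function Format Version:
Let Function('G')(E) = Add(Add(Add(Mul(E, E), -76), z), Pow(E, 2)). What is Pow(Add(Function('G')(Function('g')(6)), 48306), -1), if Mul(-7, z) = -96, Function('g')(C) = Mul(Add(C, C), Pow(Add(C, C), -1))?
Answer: Rational(7, 337720) ≈ 2.0727e-5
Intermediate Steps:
Function('g')(C) = 1 (Function('g')(C) = Mul(Mul(2, C), Pow(Mul(2, C), -1)) = Mul(Mul(2, C), Mul(Rational(1, 2), Pow(C, -1))) = 1)
z = Rational(96, 7) (z = Mul(Rational(-1, 7), -96) = Rational(96, 7) ≈ 13.714)
Function('G')(E) = Add(Rational(-436, 7), Mul(2, Pow(E, 2))) (Function('G')(E) = Add(Add(Add(Mul(E, E), -76), Rational(96, 7)), Pow(E, 2)) = Add(Add(Add(Pow(E, 2), -76), Rational(96, 7)), Pow(E, 2)) = Add(Add(Add(-76, Pow(E, 2)), Rational(96, 7)), Pow(E, 2)) = Add(Add(Rational(-436, 7), Pow(E, 2)), Pow(E, 2)) = Add(Rational(-436, 7), Mul(2, Pow(E, 2))))
Pow(Add(Function('G')(Function('g')(6)), 48306), -1) = Pow(Add(Add(Rational(-436, 7), Mul(2, Pow(1, 2))), 48306), -1) = Pow(Add(Add(Rational(-436, 7), Mul(2, 1)), 48306), -1) = Pow(Add(Add(Rational(-436, 7), 2), 48306), -1) = Pow(Add(Rational(-422, 7), 48306), -1) = Pow(Rational(337720, 7), -1) = Rational(7, 337720)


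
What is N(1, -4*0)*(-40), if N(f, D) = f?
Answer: -40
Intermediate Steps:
N(1, -4*0)*(-40) = 1*(-40) = -40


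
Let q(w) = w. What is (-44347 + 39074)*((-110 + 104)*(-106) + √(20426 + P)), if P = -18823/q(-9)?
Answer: -3353628 - 5273*√202657/3 ≈ -4.1449e+6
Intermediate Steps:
P = 18823/9 (P = -18823/(-9) = -18823*(-⅑) = 18823/9 ≈ 2091.4)
(-44347 + 39074)*((-110 + 104)*(-106) + √(20426 + P)) = (-44347 + 39074)*((-110 + 104)*(-106) + √(20426 + 18823/9)) = -5273*(-6*(-106) + √(202657/9)) = -5273*(636 + √202657/3) = -3353628 - 5273*√202657/3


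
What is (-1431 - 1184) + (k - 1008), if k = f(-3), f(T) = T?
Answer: -3626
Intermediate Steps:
k = -3
(-1431 - 1184) + (k - 1008) = (-1431 - 1184) + (-3 - 1008) = -2615 - 1011 = -3626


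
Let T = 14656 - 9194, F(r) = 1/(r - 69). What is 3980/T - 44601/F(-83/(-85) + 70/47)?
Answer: 32376352151174/10910345 ≈ 2.9675e+6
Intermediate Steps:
F(r) = 1/(-69 + r)
T = 5462
3980/T - 44601/F(-83/(-85) + 70/47) = 3980/5462 - 44601/(1/(-69 + (-83/(-85) + 70/47))) = 3980*(1/5462) - 44601/(1/(-69 + (-83*(-1/85) + 70*(1/47)))) = 1990/2731 - 44601/(1/(-69 + (83/85 + 70/47))) = 1990/2731 - 44601/(1/(-69 + 9851/3995)) = 1990/2731 - 44601/(1/(-265804/3995)) = 1990/2731 - 44601/(-3995/265804) = 1990/2731 - 44601*(-265804/3995) = 1990/2731 + 11855124204/3995 = 32376352151174/10910345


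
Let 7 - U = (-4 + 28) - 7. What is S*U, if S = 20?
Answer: -200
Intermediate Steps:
U = -10 (U = 7 - ((-4 + 28) - 7) = 7 - (24 - 7) = 7 - 1*17 = 7 - 17 = -10)
S*U = 20*(-10) = -200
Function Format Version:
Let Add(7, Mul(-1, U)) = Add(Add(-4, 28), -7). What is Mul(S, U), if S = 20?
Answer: -200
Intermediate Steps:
U = -10 (U = Add(7, Mul(-1, Add(Add(-4, 28), -7))) = Add(7, Mul(-1, Add(24, -7))) = Add(7, Mul(-1, 17)) = Add(7, -17) = -10)
Mul(S, U) = Mul(20, -10) = -200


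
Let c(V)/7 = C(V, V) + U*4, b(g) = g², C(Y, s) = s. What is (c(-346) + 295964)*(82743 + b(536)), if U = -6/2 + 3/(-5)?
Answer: 542923441034/5 ≈ 1.0858e+11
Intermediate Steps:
U = -18/5 (U = -6*½ + 3*(-⅕) = -3 - ⅗ = -18/5 ≈ -3.6000)
c(V) = -504/5 + 7*V (c(V) = 7*(V - 18/5*4) = 7*(V - 72/5) = 7*(-72/5 + V) = -504/5 + 7*V)
(c(-346) + 295964)*(82743 + b(536)) = ((-504/5 + 7*(-346)) + 295964)*(82743 + 536²) = ((-504/5 - 2422) + 295964)*(82743 + 287296) = (-12614/5 + 295964)*370039 = (1467206/5)*370039 = 542923441034/5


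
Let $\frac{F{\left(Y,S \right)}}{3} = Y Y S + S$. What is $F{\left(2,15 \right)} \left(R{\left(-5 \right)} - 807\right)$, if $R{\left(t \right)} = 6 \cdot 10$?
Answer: $-168075$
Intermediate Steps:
$R{\left(t \right)} = 60$
$F{\left(Y,S \right)} = 3 S + 3 S Y^{2}$ ($F{\left(Y,S \right)} = 3 \left(Y Y S + S\right) = 3 \left(Y^{2} S + S\right) = 3 \left(S Y^{2} + S\right) = 3 \left(S + S Y^{2}\right) = 3 S + 3 S Y^{2}$)
$F{\left(2,15 \right)} \left(R{\left(-5 \right)} - 807\right) = 3 \cdot 15 \left(1 + 2^{2}\right) \left(60 - 807\right) = 3 \cdot 15 \left(1 + 4\right) \left(-747\right) = 3 \cdot 15 \cdot 5 \left(-747\right) = 225 \left(-747\right) = -168075$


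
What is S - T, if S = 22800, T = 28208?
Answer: -5408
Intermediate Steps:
S - T = 22800 - 1*28208 = 22800 - 28208 = -5408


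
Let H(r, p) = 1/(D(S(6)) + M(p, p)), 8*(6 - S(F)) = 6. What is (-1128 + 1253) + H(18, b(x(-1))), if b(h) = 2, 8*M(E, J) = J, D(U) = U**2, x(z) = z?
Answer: 55641/445 ≈ 125.04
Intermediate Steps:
S(F) = 21/4 (S(F) = 6 - 1/8*6 = 6 - 3/4 = 21/4)
M(E, J) = J/8
H(r, p) = 1/(441/16 + p/8) (H(r, p) = 1/((21/4)**2 + p/8) = 1/(441/16 + p/8))
(-1128 + 1253) + H(18, b(x(-1))) = (-1128 + 1253) + 16/(441 + 2*2) = 125 + 16/(441 + 4) = 125 + 16/445 = 55641/445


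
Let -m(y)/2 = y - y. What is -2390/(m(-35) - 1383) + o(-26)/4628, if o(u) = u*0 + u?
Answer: 424037/246174 ≈ 1.7225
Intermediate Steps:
m(y) = 0 (m(y) = -2*(y - y) = -2*0 = 0)
o(u) = u (o(u) = 0 + u = u)
-2390/(m(-35) - 1383) + o(-26)/4628 = -2390/(0 - 1383) - 26/4628 = -2390/(-1383) - 26*1/4628 = -2390*(-1/1383) - 1/178 = 2390/1383 - 1/178 = 424037/246174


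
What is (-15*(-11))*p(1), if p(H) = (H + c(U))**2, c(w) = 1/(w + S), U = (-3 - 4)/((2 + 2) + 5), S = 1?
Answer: 19965/4 ≈ 4991.3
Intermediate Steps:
U = -7/9 (U = -7/(4 + 5) = -7/9 ≈ -0.77778)
c(w) = 1/(1 + w) (c(w) = 1/(w + 1) = 1/(1 + w))
p(H) = (9/2 + H)**2 (p(H) = (H + 1/(1 - 7/9))**2 = (H + 1/(2/9))**2 = (H + 9/2)**2 = (9/2 + H)**2)
(-15*(-11))*p(1) = (-15*(-11))*((9 + 2*1)**2/4) = 165*((9 + 2)**2/4) = 165*((1/4)*11**2) = 165*((1/4)*121) = 165*(121/4) = 19965/4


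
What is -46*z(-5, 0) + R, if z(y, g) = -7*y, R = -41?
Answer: -1651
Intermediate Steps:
z(y, g) = -7*y
-46*z(-5, 0) + R = -(-322)*(-5) - 41 = -46*35 - 41 = -1610 - 41 = -1651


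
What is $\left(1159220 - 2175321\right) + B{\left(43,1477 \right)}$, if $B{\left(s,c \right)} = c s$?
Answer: $-952590$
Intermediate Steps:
$\left(1159220 - 2175321\right) + B{\left(43,1477 \right)} = \left(1159220 - 2175321\right) + 1477 \cdot 43 = -1016101 + 63511 = -952590$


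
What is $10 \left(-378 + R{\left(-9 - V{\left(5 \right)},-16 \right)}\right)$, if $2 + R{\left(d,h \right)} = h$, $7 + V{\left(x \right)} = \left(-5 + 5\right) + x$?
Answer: $-3960$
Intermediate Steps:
$V{\left(x \right)} = -7 + x$ ($V{\left(x \right)} = -7 + \left(\left(-5 + 5\right) + x\right) = -7 + \left(0 + x\right) = -7 + x$)
$R{\left(d,h \right)} = -2 + h$
$10 \left(-378 + R{\left(-9 - V{\left(5 \right)},-16 \right)}\right) = 10 \left(-378 - 18\right) = 10 \left(-396\right) = -3960$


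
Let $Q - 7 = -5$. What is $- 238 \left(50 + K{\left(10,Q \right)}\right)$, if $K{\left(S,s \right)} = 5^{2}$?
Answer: $-17850$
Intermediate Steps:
$Q = 2$ ($Q = 7 - 5 = 2$)
$K{\left(S,s \right)} = 25$
$- 238 \left(50 + K{\left(10,Q \right)}\right) = - 238 \left(50 + 25\right) = \left(-238\right) 75 = -17850$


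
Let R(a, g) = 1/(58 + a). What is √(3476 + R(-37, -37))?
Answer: √1532937/21 ≈ 58.958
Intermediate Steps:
√(3476 + R(-37, -37)) = √(3476 + 1/(58 - 37)) = √(3476 + 1/21) = √(72997/21) = √1532937/21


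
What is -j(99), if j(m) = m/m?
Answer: -1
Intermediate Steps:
j(m) = 1
-j(99) = -1*1 = -1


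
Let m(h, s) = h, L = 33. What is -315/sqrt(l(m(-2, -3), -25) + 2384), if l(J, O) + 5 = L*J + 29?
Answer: -315*sqrt(2342)/2342 ≈ -6.5090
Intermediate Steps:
l(J, O) = 24 + 33*J (l(J, O) = -5 + (33*J + 29) = -5 + (29 + 33*J) = 24 + 33*J)
-315/sqrt(l(m(-2, -3), -25) + 2384) = -315/sqrt((24 + 33*(-2)) + 2384) = -315/sqrt((24 - 66) + 2384) = -315/sqrt(-42 + 2384) = -315*sqrt(2342)/2342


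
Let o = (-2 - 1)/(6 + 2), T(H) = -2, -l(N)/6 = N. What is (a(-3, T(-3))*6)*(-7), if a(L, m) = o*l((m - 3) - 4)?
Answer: 1701/2 ≈ 850.50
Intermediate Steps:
l(N) = -6*N
o = -3/8 ≈ -0.37500
a(L, m) = -63/4 + 9*m/4 (a(L, m) = -(-9)*((m - 3) - 4)/4 = -(-9)*((-3 + m) - 4)/4 = -(-9)*(-7 + m)/4 = -3*(42 - 6*m)/8 = -63/4 + 9*m/4)
(a(-3, T(-3))*6)*(-7) = ((-63/4 + (9/4)*(-2))*6)*(-7) = ((-63/4 - 9/2)*6)*(-7) = -81/4*6*(-7) = -243/2*(-7) = 1701/2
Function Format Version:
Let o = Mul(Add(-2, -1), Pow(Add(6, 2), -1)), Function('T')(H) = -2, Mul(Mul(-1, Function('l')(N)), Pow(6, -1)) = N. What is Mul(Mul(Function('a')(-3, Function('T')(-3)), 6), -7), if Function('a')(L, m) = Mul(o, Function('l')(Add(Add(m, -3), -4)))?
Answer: Rational(1701, 2) ≈ 850.50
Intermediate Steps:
Function('l')(N) = Mul(-6, N)
o = Rational(-3, 8) (o = Mul(-3, Pow(8, -1)) = Mul(-3, Rational(1, 8)) = Rational(-3, 8) ≈ -0.37500)
Function('a')(L, m) = Add(Rational(-63, 4), Mul(Rational(9, 4), m)) (Function('a')(L, m) = Mul(Rational(-3, 8), Mul(-6, Add(Add(m, -3), -4))) = Mul(Rational(-3, 8), Mul(-6, Add(Add(-3, m), -4))) = Mul(Rational(-3, 8), Mul(-6, Add(-7, m))) = Mul(Rational(-3, 8), Add(42, Mul(-6, m))) = Add(Rational(-63, 4), Mul(Rational(9, 4), m)))
Mul(Mul(Function('a')(-3, Function('T')(-3)), 6), -7) = Mul(Mul(Add(Rational(-63, 4), Mul(Rational(9, 4), -2)), 6), -7) = Mul(Mul(Add(Rational(-63, 4), Rational(-9, 2)), 6), -7) = Mul(Mul(Rational(-81, 4), 6), -7) = Mul(Rational(-243, 2), -7) = Rational(1701, 2)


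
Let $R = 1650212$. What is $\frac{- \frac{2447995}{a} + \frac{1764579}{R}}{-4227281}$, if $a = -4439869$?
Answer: $- \frac{11874210325091}{30972125816871482068} \approx -3.8338 \cdot 10^{-7}$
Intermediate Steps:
$\frac{- \frac{2447995}{a} + \frac{1764579}{R}}{-4227281} = \frac{- \frac{2447995}{-4439869} + \frac{1764579}{1650212}}{-4227281} = \left(\left(-2447995\right) \left(- \frac{1}{4439869}\right) + 1764579 \cdot \frac{1}{1650212}\right) \left(- \frac{1}{4227281}\right) = \left(\frac{2447995}{4439869} + \frac{1764579}{1650212}\right) \left(- \frac{1}{4227281}\right) = \frac{11874210325091}{7326725102228} \left(- \frac{1}{4227281}\right) = - \frac{11874210325091}{30972125816871482068}$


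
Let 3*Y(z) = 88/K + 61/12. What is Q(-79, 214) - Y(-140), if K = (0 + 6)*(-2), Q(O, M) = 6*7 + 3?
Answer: 183/4 ≈ 45.750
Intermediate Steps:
Q(O, M) = 45 (Q(O, M) = 42 + 3 = 45)
K = -12 (K = 6*(-2) = -12)
Y(z) = -¾ (Y(z) = (88/(-12) + 61/12)/3 = (88*(-1/12) + 61*(1/12))/3 = (-22/3 + 61/12)/3 = (⅓)*(-9/4) = -¾)
Q(-79, 214) - Y(-140) = 45 - 1*(-¾) = 45 + ¾ = 183/4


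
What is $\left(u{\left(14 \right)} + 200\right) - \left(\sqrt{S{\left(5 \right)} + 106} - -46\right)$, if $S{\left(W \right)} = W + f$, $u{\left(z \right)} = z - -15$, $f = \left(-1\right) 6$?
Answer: $183 - \sqrt{105} \approx 172.75$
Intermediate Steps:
$f = -6$
$u{\left(z \right)} = 15 + z$ ($u{\left(z \right)} = z + 15 = 15 + z$)
$S{\left(W \right)} = -6 + W$ ($S{\left(W \right)} = W - 6 = -6 + W$)
$\left(u{\left(14 \right)} + 200\right) - \left(\sqrt{S{\left(5 \right)} + 106} - -46\right) = \left(\left(15 + 14\right) + 200\right) - \left(\sqrt{\left(-6 + 5\right) + 106} - -46\right) = \left(29 + 200\right) - \left(\sqrt{-1 + 106} + 46\right) = 229 - \left(\sqrt{105} + 46\right) = 229 - \left(46 + \sqrt{105}\right) = 183 - \sqrt{105}$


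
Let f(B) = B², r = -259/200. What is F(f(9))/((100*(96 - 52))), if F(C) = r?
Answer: -259/880000 ≈ -0.00029432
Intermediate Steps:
r = -259/200 (r = -259*1/200 = -259/200 ≈ -1.2950)
F(C) = -259/200
F(f(9))/((100*(96 - 52))) = -259*1/(100*(96 - 52))/200 = -259/(200*(100*44)) = -259/200/4400 = -259/200*1/4400 = -259/880000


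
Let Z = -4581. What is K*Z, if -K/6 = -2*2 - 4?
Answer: -219888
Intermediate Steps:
K = 48 (K = -6*(-2*2 - 4) = -6*(-4 - 4) = -6*(-8) = 48)
K*Z = 48*(-4581) = -219888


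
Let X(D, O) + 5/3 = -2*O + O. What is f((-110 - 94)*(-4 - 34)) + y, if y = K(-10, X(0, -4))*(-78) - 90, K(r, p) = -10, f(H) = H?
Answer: 8442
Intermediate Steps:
X(D, O) = -5/3 - O (X(D, O) = -5/3 + (-2*O + O) = -5/3 - O)
y = 690 (y = -10*(-78) - 90 = 780 - 90 = 690)
f((-110 - 94)*(-4 - 34)) + y = (-110 - 94)*(-4 - 34) + 690 = -204*(-38) + 690 = 7752 + 690 = 8442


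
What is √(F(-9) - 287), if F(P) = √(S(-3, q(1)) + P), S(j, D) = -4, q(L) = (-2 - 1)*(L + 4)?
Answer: √(-287 + I*√13) ≈ 0.1064 + 16.941*I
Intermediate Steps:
q(L) = -12 - 3*L (q(L) = -3*(4 + L) = -12 - 3*L)
F(P) = √(-4 + P)
√(F(-9) - 287) = √(√(-4 - 9) - 287) = √(√(-13) - 287) = √(I*√13 - 287) = √(-287 + I*√13)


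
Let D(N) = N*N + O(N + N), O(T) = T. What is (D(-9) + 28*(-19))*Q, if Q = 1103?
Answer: -517307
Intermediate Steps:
D(N) = N² + 2*N (D(N) = N*N + (N + N) = N² + 2*N)
(D(-9) + 28*(-19))*Q = (-9*(2 - 9) + 28*(-19))*1103 = (-9*(-7) - 532)*1103 = (63 - 532)*1103 = -469*1103 = -517307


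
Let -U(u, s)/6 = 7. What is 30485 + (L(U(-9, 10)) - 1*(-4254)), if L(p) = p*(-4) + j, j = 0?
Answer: 34907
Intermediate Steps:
U(u, s) = -42 (U(u, s) = -6*7 = -42)
L(p) = -4*p (L(p) = p*(-4) + 0 = -4*p + 0 = -4*p)
30485 + (L(U(-9, 10)) - 1*(-4254)) = 30485 + (-4*(-42) - 1*(-4254)) = 30485 + (168 + 4254) = 30485 + 4422 = 34907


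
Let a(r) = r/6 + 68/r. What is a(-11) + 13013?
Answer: 858329/66 ≈ 13005.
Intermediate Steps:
a(r) = 68/r + r/6 (a(r) = r*(⅙) + 68/r = r/6 + 68/r = 68/r + r/6)
a(-11) + 13013 = (68/(-11) + (⅙)*(-11)) + 13013 = (68*(-1/11) - 11/6) + 13013 = (-68/11 - 11/6) + 13013 = -529/66 + 13013 = 858329/66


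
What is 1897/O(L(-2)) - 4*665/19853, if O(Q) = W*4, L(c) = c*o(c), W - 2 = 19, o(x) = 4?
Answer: 5348243/238236 ≈ 22.449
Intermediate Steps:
W = 21 (W = 2 + 19 = 21)
L(c) = 4*c (L(c) = c*4 = 4*c)
O(Q) = 84 (O(Q) = 21*4 = 84)
1897/O(L(-2)) - 4*665/19853 = 1897/84 - 4*665/19853 = 1897*(1/84) - 2660*1/19853 = 271/12 - 2660/19853 = 5348243/238236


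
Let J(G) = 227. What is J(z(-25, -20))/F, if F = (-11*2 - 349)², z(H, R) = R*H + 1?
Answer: 227/137641 ≈ 0.0016492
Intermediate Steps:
z(H, R) = 1 + H*R (z(H, R) = H*R + 1 = 1 + H*R)
F = 137641 (F = (-22 - 349)² = (-371)² = 137641)
J(z(-25, -20))/F = 227/137641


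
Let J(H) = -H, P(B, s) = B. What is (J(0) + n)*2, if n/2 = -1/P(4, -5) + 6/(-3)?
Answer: -9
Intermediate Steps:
n = -9/2 (n = 2*(-1/4 + 6/(-3)) = 2*(-1*1/4 + 6*(-1/3)) = 2*(-1/4 - 2) = 2*(-9/4) = -9/2 ≈ -4.5000)
(J(0) + n)*2 = (-1*0 - 9/2)*2 = (0 - 9/2)*2 = -9/2*2 = -9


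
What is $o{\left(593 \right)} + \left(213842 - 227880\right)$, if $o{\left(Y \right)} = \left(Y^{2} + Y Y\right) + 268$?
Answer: $689528$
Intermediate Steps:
$o{\left(Y \right)} = 268 + 2 Y^{2}$ ($o{\left(Y \right)} = \left(Y^{2} + Y^{2}\right) + 268 = 2 Y^{2} + 268 = 268 + 2 Y^{2}$)
$o{\left(593 \right)} + \left(213842 - 227880\right) = \left(268 + 2 \cdot 593^{2}\right) + \left(213842 - 227880\right) = \left(268 + 2 \cdot 351649\right) - 14038 = \left(268 + 703298\right) - 14038 = 703566 - 14038 = 689528$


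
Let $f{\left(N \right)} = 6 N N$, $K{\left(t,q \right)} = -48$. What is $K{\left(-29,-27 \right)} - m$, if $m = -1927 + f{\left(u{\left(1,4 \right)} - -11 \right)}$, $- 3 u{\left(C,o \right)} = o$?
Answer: $\frac{3955}{3} \approx 1318.3$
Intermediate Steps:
$u{\left(C,o \right)} = - \frac{o}{3}$
$f{\left(N \right)} = 6 N^{2}$
$m = - \frac{4099}{3}$ ($m = -1927 + 6 \left(\left(- \frac{1}{3}\right) 4 - -11\right)^{2} = -1927 + 6 \left(- \frac{4}{3} + 11\right)^{2} = -1927 + 6 \left(\frac{29}{3}\right)^{2} = -1927 + 6 \cdot \frac{841}{9} = -1927 + \frac{1682}{3} = - \frac{4099}{3} \approx -1366.3$)
$K{\left(-29,-27 \right)} - m = -48 - - \frac{4099}{3} = -48 + \frac{4099}{3} = \frac{3955}{3}$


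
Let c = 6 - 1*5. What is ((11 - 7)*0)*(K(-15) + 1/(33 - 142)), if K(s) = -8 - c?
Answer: 0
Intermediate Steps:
c = 1 (c = 6 - 5 = 1)
K(s) = -9 (K(s) = -8 - 1*1 = -8 - 1 = -9)
((11 - 7)*0)*(K(-15) + 1/(33 - 142)) = ((11 - 7)*0)*(-9 + 1/(33 - 142)) = (4*0)*(-9 + 1/(-109)) = 0*(-9 - 1/109) = 0*(-982/109) = 0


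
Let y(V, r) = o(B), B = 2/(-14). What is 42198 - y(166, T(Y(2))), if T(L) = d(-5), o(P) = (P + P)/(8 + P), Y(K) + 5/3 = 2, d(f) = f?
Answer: 2320892/55 ≈ 42198.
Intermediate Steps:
B = -⅐ (B = 2*(-1/14) = -⅐ ≈ -0.14286)
Y(K) = ⅓ (Y(K) = -5/3 + 2 = ⅓)
o(P) = 2*P/(8 + P) (o(P) = (2*P)/(8 + P) = 2*P/(8 + P))
T(L) = -5
y(V, r) = -2/55 (y(V, r) = 2*(-⅐)/(8 - ⅐) = 2*(-⅐)/(55/7) = 2*(-⅐)*(7/55) = -2/55)
42198 - y(166, T(Y(2))) = 42198 - 1*(-2/55) = 42198 + 2/55 = 2320892/55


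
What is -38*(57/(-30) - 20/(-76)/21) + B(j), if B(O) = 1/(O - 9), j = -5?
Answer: 15047/210 ≈ 71.652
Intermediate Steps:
B(O) = 1/(-9 + O)
-38*(57/(-30) - 20/(-76)/21) + B(j) = -38*(57/(-30) - 20/(-76)/21) + 1/(-9 - 5) = -38*(57*(-1/30) - 20*(-1/76)*(1/21)) + 1/(-14) = -38*(-19/10 + (5/19)*(1/21)) - 1/14 = -38*(-19/10 + 5/399) - 1/14 = -38*(-7531/3990) - 1/14 = 7531/105 - 1/14 = 15047/210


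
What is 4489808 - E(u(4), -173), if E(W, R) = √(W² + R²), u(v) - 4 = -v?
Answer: 4489635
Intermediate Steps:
u(v) = 4 - v
E(W, R) = √(R² + W²)
4489808 - E(u(4), -173) = 4489808 - √((-173)² + (4 - 1*4)²) = 4489808 - √(29929 + (4 - 4)²) = 4489808 - √(29929 + 0²) = 4489808 - √(29929 + 0) = 4489808 - √29929 = 4489808 - 1*173 = 4489808 - 173 = 4489635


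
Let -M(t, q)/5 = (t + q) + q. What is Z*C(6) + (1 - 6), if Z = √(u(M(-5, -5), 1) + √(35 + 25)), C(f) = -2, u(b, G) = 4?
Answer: -5 - 2*√(4 + 2*√15) ≈ -11.854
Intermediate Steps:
M(t, q) = -10*q - 5*t (M(t, q) = -5*((t + q) + q) = -5*((q + t) + q) = -5*(t + 2*q) = -10*q - 5*t)
Z = √(4 + 2*√15) (Z = √(4 + √(35 + 25)) = √(4 + √60) = √(4 + 2*√15) ≈ 3.4272)
Z*C(6) + (1 - 6) = √(4 + 2*√15)*(-2) + (1 - 6) = -2*√(4 + 2*√15) - 5 = -5 - 2*√(4 + 2*√15)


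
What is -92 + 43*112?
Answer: 4724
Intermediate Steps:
-92 + 43*112 = -92 + 4816 = 4724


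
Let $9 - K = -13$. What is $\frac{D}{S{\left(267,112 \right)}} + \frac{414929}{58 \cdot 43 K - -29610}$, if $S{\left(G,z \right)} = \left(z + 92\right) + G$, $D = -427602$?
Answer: $- \frac{11975843399}{13263046} \approx -902.95$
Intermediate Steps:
$K = 22$ ($K = 9 - -13 = 9 + 13 = 22$)
$S{\left(G,z \right)} = 92 + G + z$ ($S{\left(G,z \right)} = \left(92 + z\right) + G = 92 + G + z$)
$\frac{D}{S{\left(267,112 \right)}} + \frac{414929}{58 \cdot 43 K - -29610} = - \frac{427602}{92 + 267 + 112} + \frac{414929}{58 \cdot 43 \cdot 22 - -29610} = - \frac{427602}{471} + \frac{414929}{2494 \cdot 22 + 29610} = \left(-427602\right) \frac{1}{471} + \frac{414929}{54868 + 29610} = - \frac{142534}{157} + \frac{414929}{84478} = - \frac{11975843399}{13263046}$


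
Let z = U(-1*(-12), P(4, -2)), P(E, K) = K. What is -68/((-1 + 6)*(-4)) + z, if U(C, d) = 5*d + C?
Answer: 27/5 ≈ 5.4000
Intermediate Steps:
U(C, d) = C + 5*d
z = 2 (z = -1*(-12) + 5*(-2) = 12 - 10 = 2)
-68/((-1 + 6)*(-4)) + z = -68/((-1 + 6)*(-4)) + 2 = -68/(5*(-4)) + 2 = -68/(-20) + 2 = -1/20*(-68) + 2 = 17/5 + 2 = 27/5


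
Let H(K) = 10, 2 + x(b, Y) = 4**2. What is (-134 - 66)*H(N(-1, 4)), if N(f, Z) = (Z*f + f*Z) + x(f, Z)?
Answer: -2000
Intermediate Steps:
x(b, Y) = 14 (x(b, Y) = -2 + 4**2 = -2 + 16 = 14)
N(f, Z) = 14 + 2*Z*f (N(f, Z) = (Z*f + f*Z) + 14 = (Z*f + Z*f) + 14 = 2*Z*f + 14 = 14 + 2*Z*f)
(-134 - 66)*H(N(-1, 4)) = (-134 - 66)*10 = -200*10 = -2000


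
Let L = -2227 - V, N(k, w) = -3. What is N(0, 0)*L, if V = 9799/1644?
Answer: 3670987/548 ≈ 6698.9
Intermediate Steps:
V = 9799/1644 (V = 9799*(1/1644) = 9799/1644 ≈ 5.9605)
L = -3670987/1644 (L = -2227 - 1*9799/1644 = -2227 - 9799/1644 = -3670987/1644 ≈ -2233.0)
N(0, 0)*L = -3*(-3670987/1644) = 3670987/548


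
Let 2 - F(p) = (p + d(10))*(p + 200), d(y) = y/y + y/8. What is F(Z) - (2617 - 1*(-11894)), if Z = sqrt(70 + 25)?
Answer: -15054 - 809*sqrt(95)/4 ≈ -17025.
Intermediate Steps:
d(y) = 1 + y/8 (d(y) = 1 + y*(1/8) = 1 + y/8)
Z = sqrt(95) ≈ 9.7468
F(p) = 2 - (200 + p)*(9/4 + p) (F(p) = 2 - (p + (1 + (1/8)*10))*(p + 200) = 2 - (p + (1 + 5/4))*(200 + p) = 2 - (p + 9/4)*(200 + p) = 2 - (9/4 + p)*(200 + p) = 2 - (200 + p)*(9/4 + p))
F(Z) - (2617 - 1*(-11894)) = (-448 - (sqrt(95))**2 - 809*sqrt(95)/4) - (2617 - 1*(-11894)) = (-448 - 1*95 - 809*sqrt(95)/4) - (2617 + 11894) = (-448 - 95 - 809*sqrt(95)/4) - 1*14511 = (-543 - 809*sqrt(95)/4) - 14511 = -15054 - 809*sqrt(95)/4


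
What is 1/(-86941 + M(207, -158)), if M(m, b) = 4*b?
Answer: -1/87573 ≈ -1.1419e-5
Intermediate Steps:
1/(-86941 + M(207, -158)) = 1/(-86941 + 4*(-158)) = 1/(-86941 - 632) = 1/(-87573) = -1/87573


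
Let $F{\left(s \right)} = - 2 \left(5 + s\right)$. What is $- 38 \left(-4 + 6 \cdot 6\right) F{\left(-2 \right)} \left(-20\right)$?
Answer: $-145920$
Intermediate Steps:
$F{\left(s \right)} = -10 - 2 s$
$- 38 \left(-4 + 6 \cdot 6\right) F{\left(-2 \right)} \left(-20\right) = - 38 \left(-4 + 6 \cdot 6\right) \left(-10 - -4\right) \left(-20\right) = - 38 \left(-4 + 36\right) \left(-10 + 4\right) \left(-20\right) = - 38 \cdot 32 \left(-6\right) \left(-20\right) = \left(-38\right) \left(-192\right) \left(-20\right) = 7296 \left(-20\right) = -145920$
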